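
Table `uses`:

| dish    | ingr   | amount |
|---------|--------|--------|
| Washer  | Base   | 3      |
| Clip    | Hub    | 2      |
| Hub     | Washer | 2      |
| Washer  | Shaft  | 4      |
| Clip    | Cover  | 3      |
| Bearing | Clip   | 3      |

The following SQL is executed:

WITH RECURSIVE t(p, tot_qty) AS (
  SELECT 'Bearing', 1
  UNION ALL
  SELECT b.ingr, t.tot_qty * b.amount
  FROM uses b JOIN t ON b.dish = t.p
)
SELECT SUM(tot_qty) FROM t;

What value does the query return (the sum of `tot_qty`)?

Base: (Bearing, tot_qty=1).
Iteration 1: components of {Bearing} -> Clip = 1*3 = 3.
Iteration 2: components of {Clip} -> Cover = 3*3 = 9, Hub = 3*2 = 6.
Iteration 3: components of {Cover,Hub} -> Washer = 6*2 = 12.
Iteration 4: components of {Washer} -> Base = 12*3 = 36, Shaft = 12*4 = 48.
Iteration 5: no further components; recursion stops.
SUM(tot_qty) = 1 + 3 + 6 + 9 + 12 + 36 + 48 = 115.

115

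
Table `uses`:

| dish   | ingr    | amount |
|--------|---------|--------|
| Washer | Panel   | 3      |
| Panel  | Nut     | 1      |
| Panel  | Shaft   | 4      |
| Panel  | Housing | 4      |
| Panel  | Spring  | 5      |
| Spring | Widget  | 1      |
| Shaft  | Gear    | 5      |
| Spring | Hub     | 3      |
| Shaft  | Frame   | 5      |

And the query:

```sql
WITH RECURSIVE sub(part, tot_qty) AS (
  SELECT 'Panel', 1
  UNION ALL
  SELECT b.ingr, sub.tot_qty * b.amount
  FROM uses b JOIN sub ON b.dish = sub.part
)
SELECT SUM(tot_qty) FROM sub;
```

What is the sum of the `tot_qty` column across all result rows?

75

Base: (Panel, tot_qty=1).
Iteration 1: components of {Panel} -> Housing = 1*4 = 4, Nut = 1*1 = 1, Shaft = 1*4 = 4, Spring = 1*5 = 5.
Iteration 2: components of {Housing,Nut,Shaft,Spring} -> Frame = 4*5 = 20, Gear = 4*5 = 20, Hub = 5*3 = 15, Widget = 5*1 = 5.
Iteration 3: no further components; recursion stops.
SUM(tot_qty) = 1 + 1 + 4 + 4 + 5 + 20 + 20 + 5 + 15 = 75.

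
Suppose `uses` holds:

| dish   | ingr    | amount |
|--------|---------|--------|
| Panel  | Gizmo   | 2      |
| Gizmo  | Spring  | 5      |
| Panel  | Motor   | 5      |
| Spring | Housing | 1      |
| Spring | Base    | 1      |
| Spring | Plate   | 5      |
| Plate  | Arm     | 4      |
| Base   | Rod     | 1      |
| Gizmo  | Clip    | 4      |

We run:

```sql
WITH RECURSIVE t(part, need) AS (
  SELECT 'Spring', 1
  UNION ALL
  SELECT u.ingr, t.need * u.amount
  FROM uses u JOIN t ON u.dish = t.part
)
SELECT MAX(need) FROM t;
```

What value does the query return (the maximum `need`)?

Base: (Spring, need=1).
Iteration 1: components of {Spring} -> Base = 1*1 = 1, Housing = 1*1 = 1, Plate = 1*5 = 5.
Iteration 2: components of {Base,Housing,Plate} -> Arm = 5*4 = 20, Rod = 1*1 = 1.
Iteration 3: no further components; recursion stops.
need values: 1, 1, 1, 5, 1, 20; the maximum is 20.

20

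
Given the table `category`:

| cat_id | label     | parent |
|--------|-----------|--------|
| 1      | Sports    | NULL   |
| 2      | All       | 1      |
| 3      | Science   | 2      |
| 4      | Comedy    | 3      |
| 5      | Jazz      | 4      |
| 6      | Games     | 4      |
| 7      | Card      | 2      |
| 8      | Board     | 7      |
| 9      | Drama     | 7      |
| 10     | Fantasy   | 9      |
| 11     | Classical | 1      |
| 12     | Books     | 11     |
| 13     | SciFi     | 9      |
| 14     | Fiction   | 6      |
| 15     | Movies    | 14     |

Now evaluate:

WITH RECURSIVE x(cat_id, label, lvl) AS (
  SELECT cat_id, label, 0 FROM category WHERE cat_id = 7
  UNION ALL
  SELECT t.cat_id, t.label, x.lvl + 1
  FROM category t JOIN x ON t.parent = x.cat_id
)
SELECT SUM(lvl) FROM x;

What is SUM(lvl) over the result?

Base: cat_id=7 (Card) at lvl 0.
Iteration 1: rows with parent in {7} -> Board (id 8, lvl 1), Drama (id 9, lvl 1).
Iteration 2: rows with parent in {8,9} -> Fantasy (id 10, lvl 2), SciFi (id 13, lvl 2).
Iteration 3: no rows with parent in {10,13}; recursion stops.
SUM(lvl) = 0 + 1 + 1 + 2 + 2 = 6.

6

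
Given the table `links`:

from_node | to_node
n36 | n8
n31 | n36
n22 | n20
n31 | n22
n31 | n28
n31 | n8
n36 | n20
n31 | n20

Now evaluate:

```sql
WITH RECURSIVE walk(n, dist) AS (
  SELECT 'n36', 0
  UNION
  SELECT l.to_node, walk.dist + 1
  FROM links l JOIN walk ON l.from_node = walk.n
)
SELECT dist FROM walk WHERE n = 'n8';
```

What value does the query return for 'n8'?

1

Base: (n36, dist=0).
Iteration 1: edges from {n36} -> (n20, dist=1), (n8, dist=1).
Iteration 2: no outgoing edges from {n20,n8}; recursion stops.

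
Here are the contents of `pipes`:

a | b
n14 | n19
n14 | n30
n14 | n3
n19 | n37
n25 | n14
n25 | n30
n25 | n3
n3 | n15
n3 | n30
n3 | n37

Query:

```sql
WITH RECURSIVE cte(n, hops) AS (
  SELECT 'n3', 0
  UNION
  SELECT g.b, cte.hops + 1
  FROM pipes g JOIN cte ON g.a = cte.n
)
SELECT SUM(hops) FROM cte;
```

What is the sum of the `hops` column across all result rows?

3

Base: (n3, hops=0).
Iteration 1: edges from {n3} -> (n15, hops=1), (n30, hops=1), (n37, hops=1).
Iteration 2: no outgoing edges from {n15,n30,n37}; recursion stops.
SUM(hops) = 0 + 1 + 1 + 1 = 3.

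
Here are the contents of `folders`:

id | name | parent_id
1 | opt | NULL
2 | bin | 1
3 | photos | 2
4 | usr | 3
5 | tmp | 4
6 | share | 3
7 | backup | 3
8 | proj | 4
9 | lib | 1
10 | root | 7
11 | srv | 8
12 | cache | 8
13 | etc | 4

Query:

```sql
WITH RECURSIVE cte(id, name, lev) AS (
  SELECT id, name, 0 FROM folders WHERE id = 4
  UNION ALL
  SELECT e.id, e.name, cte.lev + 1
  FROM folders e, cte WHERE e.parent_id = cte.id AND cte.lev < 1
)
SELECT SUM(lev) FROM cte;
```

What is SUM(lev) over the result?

3

Base: id=4 (usr) at lev 0.
Iteration 1: rows with parent_id in {4} -> tmp (id 5, lev 1), proj (id 8, lev 1), etc (id 13, lev 1).
Iteration 2: lev < 1 fails for all current rows; recursion stops.
SUM(lev) = 0 + 1 + 1 + 1 = 3.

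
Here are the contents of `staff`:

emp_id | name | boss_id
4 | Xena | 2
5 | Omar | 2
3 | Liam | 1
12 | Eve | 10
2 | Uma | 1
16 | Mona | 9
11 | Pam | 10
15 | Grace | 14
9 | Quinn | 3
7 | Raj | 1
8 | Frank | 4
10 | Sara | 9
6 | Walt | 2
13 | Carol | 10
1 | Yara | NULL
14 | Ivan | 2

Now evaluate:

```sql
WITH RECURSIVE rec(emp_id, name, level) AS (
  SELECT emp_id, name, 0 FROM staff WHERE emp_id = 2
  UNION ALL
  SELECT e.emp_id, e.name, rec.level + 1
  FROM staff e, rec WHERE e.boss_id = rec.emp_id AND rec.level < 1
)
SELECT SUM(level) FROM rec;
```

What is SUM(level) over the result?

4

Base: emp_id=2 (Uma) at level 0.
Iteration 1: rows with boss_id in {2} -> Xena (id 4, level 1), Omar (id 5, level 1), Walt (id 6, level 1), Ivan (id 14, level 1).
Iteration 2: level < 1 fails for all current rows; recursion stops.
SUM(level) = 0 + 1 + 1 + 1 + 1 = 4.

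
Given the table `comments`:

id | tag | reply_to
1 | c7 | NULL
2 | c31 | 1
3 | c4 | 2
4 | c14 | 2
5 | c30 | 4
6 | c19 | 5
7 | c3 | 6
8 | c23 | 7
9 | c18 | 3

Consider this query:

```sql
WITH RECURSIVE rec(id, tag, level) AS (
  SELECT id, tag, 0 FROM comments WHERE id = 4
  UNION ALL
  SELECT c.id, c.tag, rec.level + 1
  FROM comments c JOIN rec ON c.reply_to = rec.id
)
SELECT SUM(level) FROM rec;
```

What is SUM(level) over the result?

Base: id=4 (c14) at level 0.
Iteration 1: rows with reply_to in {4} -> c30 (id 5, level 1).
Iteration 2: rows with reply_to in {5} -> c19 (id 6, level 2).
Iteration 3: rows with reply_to in {6} -> c3 (id 7, level 3).
Iteration 4: rows with reply_to in {7} -> c23 (id 8, level 4).
Iteration 5: no rows with reply_to in {8}; recursion stops.
SUM(level) = 0 + 1 + 2 + 3 + 4 = 10.

10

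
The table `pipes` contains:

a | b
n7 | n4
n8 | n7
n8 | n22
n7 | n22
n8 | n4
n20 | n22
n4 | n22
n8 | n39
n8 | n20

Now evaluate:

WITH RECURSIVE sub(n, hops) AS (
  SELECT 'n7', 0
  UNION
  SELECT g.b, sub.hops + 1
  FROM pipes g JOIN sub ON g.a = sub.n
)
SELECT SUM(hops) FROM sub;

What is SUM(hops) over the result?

4

Base: (n7, hops=0).
Iteration 1: edges from {n7} -> (n22, hops=1), (n4, hops=1).
Iteration 2: edges from {n22,n4} -> (n22, hops=2).
Iteration 3: no outgoing edges from {n22}; recursion stops.
SUM(hops) = 0 + 1 + 1 + 2 = 4.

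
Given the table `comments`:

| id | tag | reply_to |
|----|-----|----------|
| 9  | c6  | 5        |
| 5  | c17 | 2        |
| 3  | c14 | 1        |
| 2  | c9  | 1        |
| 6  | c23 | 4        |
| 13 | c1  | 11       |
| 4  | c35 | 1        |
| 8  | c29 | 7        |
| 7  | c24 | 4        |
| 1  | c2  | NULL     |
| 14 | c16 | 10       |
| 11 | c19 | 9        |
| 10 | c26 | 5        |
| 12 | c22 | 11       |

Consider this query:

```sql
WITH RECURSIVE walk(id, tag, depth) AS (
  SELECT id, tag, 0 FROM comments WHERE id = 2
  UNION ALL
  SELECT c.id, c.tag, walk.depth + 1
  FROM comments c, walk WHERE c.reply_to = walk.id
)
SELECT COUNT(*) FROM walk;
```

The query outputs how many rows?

8

Base: id=2 (c9) at depth 0.
Iteration 1: rows with reply_to in {2} -> c17 (id 5, depth 1).
Iteration 2: rows with reply_to in {5} -> c6 (id 9, depth 2), c26 (id 10, depth 2).
Iteration 3: rows with reply_to in {9,10} -> c19 (id 11, depth 3), c16 (id 14, depth 3).
Iteration 4: rows with reply_to in {11,14} -> c22 (id 12, depth 4), c1 (id 13, depth 4).
Iteration 5: no rows with reply_to in {12,13}; recursion stops.
Total rows emitted: 8.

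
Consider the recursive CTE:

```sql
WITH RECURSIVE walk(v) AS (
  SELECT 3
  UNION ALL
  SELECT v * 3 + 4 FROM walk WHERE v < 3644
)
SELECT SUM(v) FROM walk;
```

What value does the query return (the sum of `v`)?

Base: v=3.
Iteration 1: 3 < 3644 holds -> v = 3 * 3 + 4 = 13.
Iteration 2: 13 < 3644 holds -> v = 13 * 3 + 4 = 43.
Iteration 3: 43 < 3644 holds -> v = 43 * 3 + 4 = 133.
Iteration 4: 133 < 3644 holds -> v = 133 * 3 + 4 = 403.
Iteration 5: 403 < 3644 holds -> v = 403 * 3 + 4 = 1213.
Iteration 6: 1213 < 3644 holds -> v = 1213 * 3 + 4 = 3643.
Iteration 7: 3643 < 3644 holds -> v = 3643 * 3 + 4 = 10933.
Iteration 8: 10933 < 3644 fails; recursion stops.
SUM(v) = 3 + 13 + 43 + 133 + 403 + 1213 + 3643 + 10933 = 16384.

16384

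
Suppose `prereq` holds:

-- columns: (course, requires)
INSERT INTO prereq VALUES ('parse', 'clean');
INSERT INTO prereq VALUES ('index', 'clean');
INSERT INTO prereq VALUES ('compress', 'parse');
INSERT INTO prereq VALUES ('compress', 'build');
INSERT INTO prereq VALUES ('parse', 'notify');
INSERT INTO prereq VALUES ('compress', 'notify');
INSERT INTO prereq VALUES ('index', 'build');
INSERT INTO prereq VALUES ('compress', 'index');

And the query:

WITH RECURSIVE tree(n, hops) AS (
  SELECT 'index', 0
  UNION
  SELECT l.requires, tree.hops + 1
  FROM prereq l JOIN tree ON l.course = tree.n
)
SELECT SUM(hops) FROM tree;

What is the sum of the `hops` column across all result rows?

2

Base: (index, hops=0).
Iteration 1: edges from {index} -> (build, hops=1), (clean, hops=1).
Iteration 2: no outgoing edges from {build,clean}; recursion stops.
SUM(hops) = 0 + 1 + 1 = 2.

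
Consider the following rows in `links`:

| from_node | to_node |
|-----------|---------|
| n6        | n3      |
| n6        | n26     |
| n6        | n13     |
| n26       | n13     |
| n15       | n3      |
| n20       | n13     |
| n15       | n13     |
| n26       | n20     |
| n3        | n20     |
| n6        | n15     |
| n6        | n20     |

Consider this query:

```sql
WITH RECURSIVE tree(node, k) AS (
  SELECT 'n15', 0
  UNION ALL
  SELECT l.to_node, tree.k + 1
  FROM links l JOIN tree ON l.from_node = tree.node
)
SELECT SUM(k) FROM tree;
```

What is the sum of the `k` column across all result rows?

7

Base: (n15, k=0).
Iteration 1: edges from {n15} -> (n13, k=1), (n3, k=1).
Iteration 2: edges from {n13,n3} -> (n20, k=2).
Iteration 3: edges from {n20} -> (n13, k=3).
Iteration 4: no outgoing edges from {n13}; recursion stops.
SUM(k) = 0 + 1 + 1 + 2 + 3 = 7.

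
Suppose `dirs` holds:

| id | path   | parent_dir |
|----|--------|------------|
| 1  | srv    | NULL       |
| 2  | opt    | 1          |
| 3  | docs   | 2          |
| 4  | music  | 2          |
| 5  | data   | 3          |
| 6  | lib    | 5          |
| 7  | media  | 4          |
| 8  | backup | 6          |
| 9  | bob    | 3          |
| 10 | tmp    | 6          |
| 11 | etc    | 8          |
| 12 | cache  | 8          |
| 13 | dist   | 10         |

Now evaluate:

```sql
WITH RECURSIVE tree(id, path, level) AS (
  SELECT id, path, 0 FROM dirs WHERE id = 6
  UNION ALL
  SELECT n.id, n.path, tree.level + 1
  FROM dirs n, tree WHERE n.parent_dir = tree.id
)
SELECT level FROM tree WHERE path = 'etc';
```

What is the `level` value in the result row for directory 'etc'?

Base: id=6 (lib) at level 0.
Iteration 1: rows with parent_dir in {6} -> backup (id 8, level 1), tmp (id 10, level 1).
Iteration 2: rows with parent_dir in {8,10} -> etc (id 11, level 2), cache (id 12, level 2), dist (id 13, level 2).
Iteration 3: no rows with parent_dir in {11,12,13}; recursion stops.

2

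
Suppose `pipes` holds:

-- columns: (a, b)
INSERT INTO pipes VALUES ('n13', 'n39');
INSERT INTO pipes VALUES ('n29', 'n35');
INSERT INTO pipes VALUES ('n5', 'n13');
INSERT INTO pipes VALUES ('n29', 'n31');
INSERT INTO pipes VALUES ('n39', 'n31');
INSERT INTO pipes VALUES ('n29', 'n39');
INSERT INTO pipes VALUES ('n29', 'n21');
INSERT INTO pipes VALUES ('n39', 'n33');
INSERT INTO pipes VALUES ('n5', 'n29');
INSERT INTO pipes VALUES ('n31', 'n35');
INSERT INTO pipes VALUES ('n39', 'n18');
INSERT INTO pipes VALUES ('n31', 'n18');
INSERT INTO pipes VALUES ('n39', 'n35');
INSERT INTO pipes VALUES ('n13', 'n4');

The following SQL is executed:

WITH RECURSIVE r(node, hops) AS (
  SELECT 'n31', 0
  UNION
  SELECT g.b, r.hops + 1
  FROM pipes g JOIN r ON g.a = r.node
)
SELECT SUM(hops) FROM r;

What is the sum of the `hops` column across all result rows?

Base: (n31, hops=0).
Iteration 1: edges from {n31} -> (n18, hops=1), (n35, hops=1).
Iteration 2: no outgoing edges from {n18,n35}; recursion stops.
SUM(hops) = 0 + 1 + 1 = 2.

2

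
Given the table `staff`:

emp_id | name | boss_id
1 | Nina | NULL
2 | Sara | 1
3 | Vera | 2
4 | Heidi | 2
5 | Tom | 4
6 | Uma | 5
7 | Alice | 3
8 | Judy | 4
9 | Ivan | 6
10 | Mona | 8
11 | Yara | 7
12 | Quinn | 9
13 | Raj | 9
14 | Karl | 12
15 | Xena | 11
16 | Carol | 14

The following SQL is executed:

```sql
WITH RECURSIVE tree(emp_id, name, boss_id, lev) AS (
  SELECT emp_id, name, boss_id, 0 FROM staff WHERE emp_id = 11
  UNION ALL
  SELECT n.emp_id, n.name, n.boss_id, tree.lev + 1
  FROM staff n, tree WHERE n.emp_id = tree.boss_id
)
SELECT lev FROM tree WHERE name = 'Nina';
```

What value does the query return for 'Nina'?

4

Base: emp_id=11 (Yara), boss_id=7, lev 0.
Iteration 1: join on emp_id=7 -> Alice (id 7, boss_id=3, lev 1).
Iteration 2: join on emp_id=3 -> Vera (id 3, boss_id=2, lev 2).
Iteration 3: join on emp_id=2 -> Sara (id 2, boss_id=1, lev 3).
Iteration 4: join on emp_id=1 -> Nina (id 1, boss_id=NULL, lev 4).
Iteration 5: boss_id is NULL; no match; recursion stops.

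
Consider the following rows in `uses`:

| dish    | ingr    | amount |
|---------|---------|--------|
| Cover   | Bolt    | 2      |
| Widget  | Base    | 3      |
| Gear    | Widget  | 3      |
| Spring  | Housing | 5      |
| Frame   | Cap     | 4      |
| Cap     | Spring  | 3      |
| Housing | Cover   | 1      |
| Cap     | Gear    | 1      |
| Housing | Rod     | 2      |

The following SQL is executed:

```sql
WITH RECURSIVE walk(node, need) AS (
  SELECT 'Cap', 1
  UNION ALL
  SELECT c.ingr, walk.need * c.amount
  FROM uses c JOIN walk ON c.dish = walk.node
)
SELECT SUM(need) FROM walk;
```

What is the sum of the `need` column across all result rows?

107

Base: (Cap, need=1).
Iteration 1: components of {Cap} -> Gear = 1*1 = 1, Spring = 1*3 = 3.
Iteration 2: components of {Gear,Spring} -> Housing = 3*5 = 15, Widget = 1*3 = 3.
Iteration 3: components of {Housing,Widget} -> Base = 3*3 = 9, Cover = 15*1 = 15, Rod = 15*2 = 30.
Iteration 4: components of {Base,Cover,Rod} -> Bolt = 15*2 = 30.
Iteration 5: no further components; recursion stops.
SUM(need) = 1 + 3 + 1 + 15 + 3 + 30 + 15 + 9 + 30 = 107.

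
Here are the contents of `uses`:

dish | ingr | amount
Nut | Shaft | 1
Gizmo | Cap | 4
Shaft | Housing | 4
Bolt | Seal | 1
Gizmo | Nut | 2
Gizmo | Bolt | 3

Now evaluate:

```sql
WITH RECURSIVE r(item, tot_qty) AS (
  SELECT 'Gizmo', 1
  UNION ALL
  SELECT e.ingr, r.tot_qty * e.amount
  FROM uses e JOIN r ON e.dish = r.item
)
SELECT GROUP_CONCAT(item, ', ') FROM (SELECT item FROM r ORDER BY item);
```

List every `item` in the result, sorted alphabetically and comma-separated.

Base: (Gizmo, tot_qty=1).
Iteration 1: components of {Gizmo} -> Bolt = 1*3 = 3, Cap = 1*4 = 4, Nut = 1*2 = 2.
Iteration 2: components of {Bolt,Cap,Nut} -> Seal = 3*1 = 3, Shaft = 2*1 = 2.
Iteration 3: components of {Seal,Shaft} -> Housing = 2*4 = 8.
Iteration 4: no further components; recursion stops.

Bolt, Cap, Gizmo, Housing, Nut, Seal, Shaft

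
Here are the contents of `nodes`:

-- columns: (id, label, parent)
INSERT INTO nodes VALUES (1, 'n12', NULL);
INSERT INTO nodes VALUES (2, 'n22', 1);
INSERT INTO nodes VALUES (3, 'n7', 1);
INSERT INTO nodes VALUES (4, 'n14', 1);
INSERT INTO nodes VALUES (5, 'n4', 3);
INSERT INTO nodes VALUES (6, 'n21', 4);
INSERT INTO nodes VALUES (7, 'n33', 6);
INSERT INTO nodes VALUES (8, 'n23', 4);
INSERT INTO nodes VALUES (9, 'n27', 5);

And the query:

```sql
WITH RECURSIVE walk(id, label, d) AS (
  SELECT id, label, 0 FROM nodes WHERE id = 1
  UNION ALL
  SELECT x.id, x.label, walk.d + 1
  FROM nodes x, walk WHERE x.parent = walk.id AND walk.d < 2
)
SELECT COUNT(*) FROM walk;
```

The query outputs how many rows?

Base: id=1 (n12) at d 0.
Iteration 1: rows with parent in {1} -> n22 (id 2, d 1), n7 (id 3, d 1), n14 (id 4, d 1).
Iteration 2: rows with parent in {2,3,4} -> n4 (id 5, d 2), n21 (id 6, d 2), n23 (id 8, d 2).
Iteration 3: d < 2 fails for all current rows; recursion stops.
Total rows emitted: 7.

7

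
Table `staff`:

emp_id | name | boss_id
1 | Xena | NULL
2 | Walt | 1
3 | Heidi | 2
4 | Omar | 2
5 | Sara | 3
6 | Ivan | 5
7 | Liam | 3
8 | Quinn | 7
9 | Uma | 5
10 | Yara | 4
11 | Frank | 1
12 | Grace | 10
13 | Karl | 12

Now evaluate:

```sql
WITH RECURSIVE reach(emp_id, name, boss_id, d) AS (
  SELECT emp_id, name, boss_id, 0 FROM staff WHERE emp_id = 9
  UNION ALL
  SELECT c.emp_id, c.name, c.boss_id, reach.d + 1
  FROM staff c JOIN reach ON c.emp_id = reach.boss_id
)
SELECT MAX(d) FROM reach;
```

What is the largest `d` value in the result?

Base: emp_id=9 (Uma), boss_id=5, d 0.
Iteration 1: join on emp_id=5 -> Sara (id 5, boss_id=3, d 1).
Iteration 2: join on emp_id=3 -> Heidi (id 3, boss_id=2, d 2).
Iteration 3: join on emp_id=2 -> Walt (id 2, boss_id=1, d 3).
Iteration 4: join on emp_id=1 -> Xena (id 1, boss_id=NULL, d 4).
Iteration 5: boss_id is NULL; no match; recursion stops.
d values: 0, 1, 2, 3, 4; the maximum is 4.

4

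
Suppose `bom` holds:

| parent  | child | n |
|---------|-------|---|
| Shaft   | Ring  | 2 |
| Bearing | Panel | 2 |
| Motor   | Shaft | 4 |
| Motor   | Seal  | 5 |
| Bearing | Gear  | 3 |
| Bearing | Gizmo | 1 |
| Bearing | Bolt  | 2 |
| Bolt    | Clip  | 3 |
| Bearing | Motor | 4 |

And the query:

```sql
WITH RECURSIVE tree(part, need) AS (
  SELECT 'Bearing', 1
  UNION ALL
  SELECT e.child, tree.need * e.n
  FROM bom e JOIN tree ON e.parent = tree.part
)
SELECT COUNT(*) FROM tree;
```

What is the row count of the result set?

Base: (Bearing, need=1).
Iteration 1: components of {Bearing} -> Bolt = 1*2 = 2, Gear = 1*3 = 3, Gizmo = 1*1 = 1, Motor = 1*4 = 4, Panel = 1*2 = 2.
Iteration 2: components of {Bolt,Gear,Gizmo,Motor,Panel} -> Clip = 2*3 = 6, Seal = 4*5 = 20, Shaft = 4*4 = 16.
Iteration 3: components of {Clip,Seal,Shaft} -> Ring = 16*2 = 32.
Iteration 4: no further components; recursion stops.
Total rows emitted: 10.

10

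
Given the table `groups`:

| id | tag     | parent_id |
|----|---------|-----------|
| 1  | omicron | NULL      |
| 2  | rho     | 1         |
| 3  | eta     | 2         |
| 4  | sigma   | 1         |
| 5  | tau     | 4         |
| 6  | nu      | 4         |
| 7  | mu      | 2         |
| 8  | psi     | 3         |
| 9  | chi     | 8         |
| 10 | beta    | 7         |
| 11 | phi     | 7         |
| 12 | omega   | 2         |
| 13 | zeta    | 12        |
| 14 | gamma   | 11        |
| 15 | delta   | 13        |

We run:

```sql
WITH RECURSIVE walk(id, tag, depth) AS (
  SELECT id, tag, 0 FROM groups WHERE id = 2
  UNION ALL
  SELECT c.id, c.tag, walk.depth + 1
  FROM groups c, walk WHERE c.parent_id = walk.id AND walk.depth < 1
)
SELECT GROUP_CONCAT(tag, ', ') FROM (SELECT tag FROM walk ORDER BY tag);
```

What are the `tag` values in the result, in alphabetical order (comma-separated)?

eta, mu, omega, rho

Base: id=2 (rho) at depth 0.
Iteration 1: rows with parent_id in {2} -> eta (id 3, depth 1), mu (id 7, depth 1), omega (id 12, depth 1).
Iteration 2: depth < 1 fails for all current rows; recursion stops.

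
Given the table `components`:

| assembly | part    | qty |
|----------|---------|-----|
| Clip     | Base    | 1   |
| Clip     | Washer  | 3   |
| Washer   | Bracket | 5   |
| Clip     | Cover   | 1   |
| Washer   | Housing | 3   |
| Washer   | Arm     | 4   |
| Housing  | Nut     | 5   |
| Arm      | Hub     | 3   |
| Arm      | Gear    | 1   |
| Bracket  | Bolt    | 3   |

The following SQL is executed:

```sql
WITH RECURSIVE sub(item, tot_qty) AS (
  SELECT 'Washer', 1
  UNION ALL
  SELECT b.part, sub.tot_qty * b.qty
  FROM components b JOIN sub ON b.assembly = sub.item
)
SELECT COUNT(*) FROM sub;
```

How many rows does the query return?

Base: (Washer, tot_qty=1).
Iteration 1: components of {Washer} -> Arm = 1*4 = 4, Bracket = 1*5 = 5, Housing = 1*3 = 3.
Iteration 2: components of {Arm,Bracket,Housing} -> Bolt = 5*3 = 15, Gear = 4*1 = 4, Hub = 4*3 = 12, Nut = 3*5 = 15.
Iteration 3: no further components; recursion stops.
Total rows emitted: 8.

8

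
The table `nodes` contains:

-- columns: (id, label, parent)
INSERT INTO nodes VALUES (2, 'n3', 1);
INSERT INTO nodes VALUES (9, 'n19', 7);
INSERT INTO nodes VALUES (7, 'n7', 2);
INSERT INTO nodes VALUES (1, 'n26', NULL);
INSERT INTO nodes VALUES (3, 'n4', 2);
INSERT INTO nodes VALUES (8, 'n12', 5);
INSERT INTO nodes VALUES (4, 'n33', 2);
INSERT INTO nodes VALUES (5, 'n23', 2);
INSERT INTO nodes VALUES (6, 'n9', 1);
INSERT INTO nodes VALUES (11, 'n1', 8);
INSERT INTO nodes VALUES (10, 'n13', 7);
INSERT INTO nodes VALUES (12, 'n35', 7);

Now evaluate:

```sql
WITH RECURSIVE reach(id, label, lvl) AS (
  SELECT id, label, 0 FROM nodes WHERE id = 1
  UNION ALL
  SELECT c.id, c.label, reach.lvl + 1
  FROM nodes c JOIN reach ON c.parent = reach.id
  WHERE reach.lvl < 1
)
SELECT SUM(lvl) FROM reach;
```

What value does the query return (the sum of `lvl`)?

Base: id=1 (n26) at lvl 0.
Iteration 1: rows with parent in {1} -> n3 (id 2, lvl 1), n9 (id 6, lvl 1).
Iteration 2: lvl < 1 fails for all current rows; recursion stops.
SUM(lvl) = 0 + 1 + 1 = 2.

2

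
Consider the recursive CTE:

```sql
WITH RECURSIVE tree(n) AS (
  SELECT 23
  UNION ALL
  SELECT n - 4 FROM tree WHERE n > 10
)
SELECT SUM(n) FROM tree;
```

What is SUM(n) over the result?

Base: n=23.
Iteration 1: 23 > 10 holds -> n = 23 - 4 = 19.
Iteration 2: 19 > 10 holds -> n = 19 - 4 = 15.
Iteration 3: 15 > 10 holds -> n = 15 - 4 = 11.
Iteration 4: 11 > 10 holds -> n = 11 - 4 = 7.
Iteration 5: 7 > 10 fails; recursion stops.
SUM(n) = 23 + 19 + 15 + 11 + 7 = 75.

75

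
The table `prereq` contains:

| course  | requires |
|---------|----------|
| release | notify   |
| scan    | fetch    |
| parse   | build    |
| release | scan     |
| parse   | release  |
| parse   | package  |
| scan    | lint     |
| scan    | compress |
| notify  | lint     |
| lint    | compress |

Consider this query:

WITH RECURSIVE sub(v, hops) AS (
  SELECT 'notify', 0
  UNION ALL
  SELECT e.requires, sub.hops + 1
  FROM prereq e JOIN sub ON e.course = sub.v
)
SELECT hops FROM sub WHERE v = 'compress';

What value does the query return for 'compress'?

2

Base: (notify, hops=0).
Iteration 1: edges from {notify} -> (lint, hops=1).
Iteration 2: edges from {lint} -> (compress, hops=2).
Iteration 3: no outgoing edges from {compress}; recursion stops.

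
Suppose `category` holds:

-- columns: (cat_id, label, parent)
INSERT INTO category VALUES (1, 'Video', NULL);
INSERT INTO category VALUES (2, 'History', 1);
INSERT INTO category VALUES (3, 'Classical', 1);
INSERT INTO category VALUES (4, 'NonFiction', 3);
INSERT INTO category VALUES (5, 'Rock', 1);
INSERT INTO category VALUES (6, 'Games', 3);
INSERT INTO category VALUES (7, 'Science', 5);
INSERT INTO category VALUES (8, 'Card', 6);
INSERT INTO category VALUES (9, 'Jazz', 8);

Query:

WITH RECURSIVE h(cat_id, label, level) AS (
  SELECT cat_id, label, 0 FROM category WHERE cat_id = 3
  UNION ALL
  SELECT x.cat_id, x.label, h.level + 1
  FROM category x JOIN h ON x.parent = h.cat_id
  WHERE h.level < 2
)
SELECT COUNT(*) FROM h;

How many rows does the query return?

Base: cat_id=3 (Classical) at level 0.
Iteration 1: rows with parent in {3} -> NonFiction (id 4, level 1), Games (id 6, level 1).
Iteration 2: rows with parent in {4,6} -> Card (id 8, level 2).
Iteration 3: level < 2 fails for all current rows; recursion stops.
Total rows emitted: 4.

4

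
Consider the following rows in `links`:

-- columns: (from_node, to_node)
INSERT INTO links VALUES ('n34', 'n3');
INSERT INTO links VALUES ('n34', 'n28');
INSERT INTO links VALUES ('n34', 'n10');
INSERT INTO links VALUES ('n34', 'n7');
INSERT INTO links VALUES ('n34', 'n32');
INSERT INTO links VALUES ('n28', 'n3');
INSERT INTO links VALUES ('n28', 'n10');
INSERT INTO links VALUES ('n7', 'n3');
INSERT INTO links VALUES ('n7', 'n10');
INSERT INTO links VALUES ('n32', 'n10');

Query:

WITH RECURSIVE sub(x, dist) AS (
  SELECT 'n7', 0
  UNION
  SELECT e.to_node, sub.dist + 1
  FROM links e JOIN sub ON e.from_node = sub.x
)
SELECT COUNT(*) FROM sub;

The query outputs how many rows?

Base: (n7, dist=0).
Iteration 1: edges from {n7} -> (n10, dist=1), (n3, dist=1).
Iteration 2: no outgoing edges from {n10,n3}; recursion stops.
Total rows emitted: 3.

3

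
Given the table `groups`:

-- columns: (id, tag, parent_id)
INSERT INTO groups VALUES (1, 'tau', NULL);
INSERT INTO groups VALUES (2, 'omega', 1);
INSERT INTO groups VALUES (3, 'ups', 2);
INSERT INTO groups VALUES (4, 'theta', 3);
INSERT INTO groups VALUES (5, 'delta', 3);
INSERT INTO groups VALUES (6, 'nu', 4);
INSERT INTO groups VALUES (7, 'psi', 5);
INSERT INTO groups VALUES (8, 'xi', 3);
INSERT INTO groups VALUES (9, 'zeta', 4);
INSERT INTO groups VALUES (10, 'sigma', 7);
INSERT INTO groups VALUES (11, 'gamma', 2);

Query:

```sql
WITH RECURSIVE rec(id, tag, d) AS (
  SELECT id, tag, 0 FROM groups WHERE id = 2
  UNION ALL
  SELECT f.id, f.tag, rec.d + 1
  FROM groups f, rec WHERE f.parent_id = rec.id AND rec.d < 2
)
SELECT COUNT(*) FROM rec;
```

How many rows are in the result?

Base: id=2 (omega) at d 0.
Iteration 1: rows with parent_id in {2} -> ups (id 3, d 1), gamma (id 11, d 1).
Iteration 2: rows with parent_id in {3,11} -> theta (id 4, d 2), delta (id 5, d 2), xi (id 8, d 2).
Iteration 3: d < 2 fails for all current rows; recursion stops.
Total rows emitted: 6.

6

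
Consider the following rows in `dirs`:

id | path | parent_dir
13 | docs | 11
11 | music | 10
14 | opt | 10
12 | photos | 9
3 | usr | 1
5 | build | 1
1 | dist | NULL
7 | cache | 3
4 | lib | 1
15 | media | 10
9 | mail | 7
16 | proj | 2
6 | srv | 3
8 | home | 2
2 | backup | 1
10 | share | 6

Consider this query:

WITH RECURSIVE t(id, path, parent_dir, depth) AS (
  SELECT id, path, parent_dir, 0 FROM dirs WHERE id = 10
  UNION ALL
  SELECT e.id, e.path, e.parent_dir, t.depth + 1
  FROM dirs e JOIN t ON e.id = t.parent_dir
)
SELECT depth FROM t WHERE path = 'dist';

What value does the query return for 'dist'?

Base: id=10 (share), parent_dir=6, depth 0.
Iteration 1: join on id=6 -> srv (id 6, parent_dir=3, depth 1).
Iteration 2: join on id=3 -> usr (id 3, parent_dir=1, depth 2).
Iteration 3: join on id=1 -> dist (id 1, parent_dir=NULL, depth 3).
Iteration 4: parent_dir is NULL; no match; recursion stops.

3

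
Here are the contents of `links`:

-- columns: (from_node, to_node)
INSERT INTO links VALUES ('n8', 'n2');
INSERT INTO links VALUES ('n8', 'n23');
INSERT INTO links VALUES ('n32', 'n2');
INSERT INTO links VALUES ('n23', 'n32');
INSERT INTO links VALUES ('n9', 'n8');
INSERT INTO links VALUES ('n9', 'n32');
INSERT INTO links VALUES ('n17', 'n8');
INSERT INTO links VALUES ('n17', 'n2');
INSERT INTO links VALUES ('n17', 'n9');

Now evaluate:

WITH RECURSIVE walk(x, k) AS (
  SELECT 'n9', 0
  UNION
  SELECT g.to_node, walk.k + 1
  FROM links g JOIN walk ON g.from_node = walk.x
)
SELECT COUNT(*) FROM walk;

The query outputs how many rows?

Base: (n9, k=0).
Iteration 1: edges from {n9} -> (n32, k=1), (n8, k=1).
Iteration 2: edges from {n32,n8} -> (n2, k=2), (n23, k=2). [UNION drops 1 duplicate row(s)]
Iteration 3: edges from {n2,n23} -> (n32, k=3).
Iteration 4: edges from {n32} -> (n2, k=4).
Iteration 5: no outgoing edges from {n2}; recursion stops.
Total rows emitted: 7.

7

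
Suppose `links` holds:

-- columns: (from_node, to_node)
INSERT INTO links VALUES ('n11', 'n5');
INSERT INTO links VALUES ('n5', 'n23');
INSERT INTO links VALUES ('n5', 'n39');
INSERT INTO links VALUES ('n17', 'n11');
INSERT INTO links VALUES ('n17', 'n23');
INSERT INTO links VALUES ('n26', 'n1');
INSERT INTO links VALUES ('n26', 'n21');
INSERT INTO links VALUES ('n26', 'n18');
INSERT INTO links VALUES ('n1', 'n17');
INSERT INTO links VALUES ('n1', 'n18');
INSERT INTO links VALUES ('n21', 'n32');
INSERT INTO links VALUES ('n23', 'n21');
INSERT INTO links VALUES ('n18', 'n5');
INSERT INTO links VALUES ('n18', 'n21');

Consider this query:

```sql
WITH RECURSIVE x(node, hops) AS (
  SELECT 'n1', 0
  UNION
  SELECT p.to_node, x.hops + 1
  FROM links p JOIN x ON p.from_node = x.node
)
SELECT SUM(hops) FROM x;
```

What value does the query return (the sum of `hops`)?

Base: (n1, hops=0).
Iteration 1: edges from {n1} -> (n17, hops=1), (n18, hops=1).
Iteration 2: edges from {n17,n18} -> (n11, hops=2), (n21, hops=2), (n23, hops=2), (n5, hops=2).
Iteration 3: edges from {n11,n21,n23,n5} -> (n21, hops=3), (n23, hops=3), (n32, hops=3), (n39, hops=3), (n5, hops=3).
Iteration 4: edges from {n21,n23,n32,n39,n5} -> (n21, hops=4), (n23, hops=4), (n32, hops=4), (n39, hops=4).
Iteration 5: edges from {n21,n23,n32,n39} -> (n21, hops=5), (n32, hops=5).
Iteration 6: edges from {n21,n32} -> (n32, hops=6).
Iteration 7: no outgoing edges from {n32}; recursion stops.
SUM(hops) = 0 + 1 + 1 + 2 + 2 + 2 + 2 + 3 + 3 + 3 + 3 + 3 + 4 + 4 + ... (19 terms) = 57.

57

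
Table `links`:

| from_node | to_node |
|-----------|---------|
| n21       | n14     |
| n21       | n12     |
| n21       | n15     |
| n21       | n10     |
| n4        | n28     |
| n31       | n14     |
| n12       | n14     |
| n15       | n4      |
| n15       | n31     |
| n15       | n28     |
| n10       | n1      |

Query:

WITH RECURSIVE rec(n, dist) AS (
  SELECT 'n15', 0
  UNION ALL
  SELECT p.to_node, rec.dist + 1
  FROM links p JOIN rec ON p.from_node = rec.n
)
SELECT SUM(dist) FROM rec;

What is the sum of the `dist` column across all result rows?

Base: (n15, dist=0).
Iteration 1: edges from {n15} -> (n28, dist=1), (n31, dist=1), (n4, dist=1).
Iteration 2: edges from {n28,n31,n4} -> (n14, dist=2), (n28, dist=2).
Iteration 3: no outgoing edges from {n14,n28}; recursion stops.
SUM(dist) = 0 + 1 + 1 + 1 + 2 + 2 = 7.

7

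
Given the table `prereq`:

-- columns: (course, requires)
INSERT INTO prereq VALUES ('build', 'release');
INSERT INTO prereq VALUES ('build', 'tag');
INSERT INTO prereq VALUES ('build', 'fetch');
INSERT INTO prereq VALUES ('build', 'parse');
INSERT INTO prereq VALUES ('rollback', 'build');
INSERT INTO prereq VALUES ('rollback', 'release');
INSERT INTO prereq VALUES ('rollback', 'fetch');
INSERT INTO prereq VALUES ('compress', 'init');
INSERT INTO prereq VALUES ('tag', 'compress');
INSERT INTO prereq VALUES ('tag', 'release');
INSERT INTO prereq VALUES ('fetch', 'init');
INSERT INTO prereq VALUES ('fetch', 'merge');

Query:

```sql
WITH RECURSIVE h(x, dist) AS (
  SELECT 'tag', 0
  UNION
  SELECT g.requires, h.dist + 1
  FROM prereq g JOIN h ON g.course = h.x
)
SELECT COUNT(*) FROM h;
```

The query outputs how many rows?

Base: (tag, dist=0).
Iteration 1: edges from {tag} -> (compress, dist=1), (release, dist=1).
Iteration 2: edges from {compress,release} -> (init, dist=2).
Iteration 3: no outgoing edges from {init}; recursion stops.
Total rows emitted: 4.

4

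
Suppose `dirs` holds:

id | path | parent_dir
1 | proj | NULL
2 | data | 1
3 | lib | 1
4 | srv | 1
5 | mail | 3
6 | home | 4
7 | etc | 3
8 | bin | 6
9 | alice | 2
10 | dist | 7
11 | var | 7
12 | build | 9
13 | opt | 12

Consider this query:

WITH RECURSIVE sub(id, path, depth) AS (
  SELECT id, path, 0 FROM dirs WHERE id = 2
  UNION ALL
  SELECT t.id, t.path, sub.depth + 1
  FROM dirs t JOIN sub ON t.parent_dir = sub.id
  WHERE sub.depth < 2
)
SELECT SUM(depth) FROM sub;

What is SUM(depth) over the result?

Base: id=2 (data) at depth 0.
Iteration 1: rows with parent_dir in {2} -> alice (id 9, depth 1).
Iteration 2: rows with parent_dir in {9} -> build (id 12, depth 2).
Iteration 3: depth < 2 fails for all current rows; recursion stops.
SUM(depth) = 0 + 1 + 2 = 3.

3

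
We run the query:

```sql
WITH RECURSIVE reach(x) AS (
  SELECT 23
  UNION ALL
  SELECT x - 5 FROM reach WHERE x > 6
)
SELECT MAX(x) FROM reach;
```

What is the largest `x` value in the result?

23

Base: x=23.
Iteration 1: 23 > 6 holds -> x = 23 - 5 = 18.
Iteration 2: 18 > 6 holds -> x = 18 - 5 = 13.
Iteration 3: 13 > 6 holds -> x = 13 - 5 = 8.
Iteration 4: 8 > 6 holds -> x = 8 - 5 = 3.
Iteration 5: 3 > 6 fails; recursion stops.
x values: 23, 18, 13, 8, 3; the maximum is 23.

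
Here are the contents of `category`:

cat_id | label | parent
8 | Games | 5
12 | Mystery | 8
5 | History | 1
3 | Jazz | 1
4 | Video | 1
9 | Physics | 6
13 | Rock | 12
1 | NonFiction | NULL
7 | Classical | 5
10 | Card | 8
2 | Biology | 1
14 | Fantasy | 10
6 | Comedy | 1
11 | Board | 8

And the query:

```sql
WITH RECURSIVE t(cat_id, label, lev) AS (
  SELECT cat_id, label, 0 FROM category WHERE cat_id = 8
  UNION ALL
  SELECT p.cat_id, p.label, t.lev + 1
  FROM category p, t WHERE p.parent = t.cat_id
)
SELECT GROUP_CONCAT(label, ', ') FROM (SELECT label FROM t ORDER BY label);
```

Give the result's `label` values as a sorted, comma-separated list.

Board, Card, Fantasy, Games, Mystery, Rock

Base: cat_id=8 (Games) at lev 0.
Iteration 1: rows with parent in {8} -> Card (id 10, lev 1), Board (id 11, lev 1), Mystery (id 12, lev 1).
Iteration 2: rows with parent in {10,11,12} -> Rock (id 13, lev 2), Fantasy (id 14, lev 2).
Iteration 3: no rows with parent in {13,14}; recursion stops.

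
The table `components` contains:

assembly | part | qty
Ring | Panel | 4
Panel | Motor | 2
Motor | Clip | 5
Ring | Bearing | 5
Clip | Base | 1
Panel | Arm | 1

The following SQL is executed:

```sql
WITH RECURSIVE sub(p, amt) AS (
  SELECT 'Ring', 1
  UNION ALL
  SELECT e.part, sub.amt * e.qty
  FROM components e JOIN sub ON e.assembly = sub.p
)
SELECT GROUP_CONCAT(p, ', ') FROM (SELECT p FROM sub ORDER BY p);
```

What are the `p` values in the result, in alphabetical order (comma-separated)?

Base: (Ring, amt=1).
Iteration 1: components of {Ring} -> Bearing = 1*5 = 5, Panel = 1*4 = 4.
Iteration 2: components of {Bearing,Panel} -> Arm = 4*1 = 4, Motor = 4*2 = 8.
Iteration 3: components of {Arm,Motor} -> Clip = 8*5 = 40.
Iteration 4: components of {Clip} -> Base = 40*1 = 40.
Iteration 5: no further components; recursion stops.

Arm, Base, Bearing, Clip, Motor, Panel, Ring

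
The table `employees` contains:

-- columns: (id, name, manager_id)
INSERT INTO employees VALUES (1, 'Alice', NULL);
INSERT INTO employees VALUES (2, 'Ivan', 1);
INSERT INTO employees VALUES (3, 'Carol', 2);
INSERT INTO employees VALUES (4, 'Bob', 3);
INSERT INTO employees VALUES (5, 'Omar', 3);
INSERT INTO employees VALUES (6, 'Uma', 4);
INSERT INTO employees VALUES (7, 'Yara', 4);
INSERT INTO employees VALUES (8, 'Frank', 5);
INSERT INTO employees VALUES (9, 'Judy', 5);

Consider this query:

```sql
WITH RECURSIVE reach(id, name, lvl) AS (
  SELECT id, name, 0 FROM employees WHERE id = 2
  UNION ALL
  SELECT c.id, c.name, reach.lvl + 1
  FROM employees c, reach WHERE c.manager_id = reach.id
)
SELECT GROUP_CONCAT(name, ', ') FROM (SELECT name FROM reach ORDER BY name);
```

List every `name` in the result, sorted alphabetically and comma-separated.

Base: id=2 (Ivan) at lvl 0.
Iteration 1: rows with manager_id in {2} -> Carol (id 3, lvl 1).
Iteration 2: rows with manager_id in {3} -> Bob (id 4, lvl 2), Omar (id 5, lvl 2).
Iteration 3: rows with manager_id in {4,5} -> Uma (id 6, lvl 3), Yara (id 7, lvl 3), Frank (id 8, lvl 3), Judy (id 9, lvl 3).
Iteration 4: no rows with manager_id in {6,7,8,9}; recursion stops.

Bob, Carol, Frank, Ivan, Judy, Omar, Uma, Yara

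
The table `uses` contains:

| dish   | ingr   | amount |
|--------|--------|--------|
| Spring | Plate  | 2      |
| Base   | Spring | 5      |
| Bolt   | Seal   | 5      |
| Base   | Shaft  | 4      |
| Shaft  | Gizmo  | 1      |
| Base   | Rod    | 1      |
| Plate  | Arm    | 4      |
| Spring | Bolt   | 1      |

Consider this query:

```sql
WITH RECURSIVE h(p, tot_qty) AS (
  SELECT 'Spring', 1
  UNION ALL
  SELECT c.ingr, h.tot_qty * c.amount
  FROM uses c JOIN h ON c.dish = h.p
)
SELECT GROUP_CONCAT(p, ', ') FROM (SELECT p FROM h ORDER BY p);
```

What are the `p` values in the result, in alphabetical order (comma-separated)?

Base: (Spring, tot_qty=1).
Iteration 1: components of {Spring} -> Bolt = 1*1 = 1, Plate = 1*2 = 2.
Iteration 2: components of {Bolt,Plate} -> Arm = 2*4 = 8, Seal = 1*5 = 5.
Iteration 3: no further components; recursion stops.

Arm, Bolt, Plate, Seal, Spring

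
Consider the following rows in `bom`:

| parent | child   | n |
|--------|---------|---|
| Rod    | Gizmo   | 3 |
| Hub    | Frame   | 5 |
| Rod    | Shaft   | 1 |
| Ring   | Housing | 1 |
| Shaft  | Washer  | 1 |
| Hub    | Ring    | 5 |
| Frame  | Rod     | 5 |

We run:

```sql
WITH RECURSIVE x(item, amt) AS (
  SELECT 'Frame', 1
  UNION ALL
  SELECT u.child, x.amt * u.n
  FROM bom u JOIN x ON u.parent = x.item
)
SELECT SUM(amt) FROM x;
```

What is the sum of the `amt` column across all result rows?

Base: (Frame, amt=1).
Iteration 1: components of {Frame} -> Rod = 1*5 = 5.
Iteration 2: components of {Rod} -> Gizmo = 5*3 = 15, Shaft = 5*1 = 5.
Iteration 3: components of {Gizmo,Shaft} -> Washer = 5*1 = 5.
Iteration 4: no further components; recursion stops.
SUM(amt) = 1 + 5 + 5 + 15 + 5 = 31.

31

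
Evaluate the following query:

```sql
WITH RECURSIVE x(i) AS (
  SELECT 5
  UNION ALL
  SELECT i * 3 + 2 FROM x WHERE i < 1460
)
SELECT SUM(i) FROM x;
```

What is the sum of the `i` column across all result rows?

6551

Base: i=5.
Iteration 1: 5 < 1460 holds -> i = 5 * 3 + 2 = 17.
Iteration 2: 17 < 1460 holds -> i = 17 * 3 + 2 = 53.
Iteration 3: 53 < 1460 holds -> i = 53 * 3 + 2 = 161.
Iteration 4: 161 < 1460 holds -> i = 161 * 3 + 2 = 485.
Iteration 5: 485 < 1460 holds -> i = 485 * 3 + 2 = 1457.
Iteration 6: 1457 < 1460 holds -> i = 1457 * 3 + 2 = 4373.
Iteration 7: 4373 < 1460 fails; recursion stops.
SUM(i) = 5 + 17 + 53 + 161 + 485 + 1457 + 4373 = 6551.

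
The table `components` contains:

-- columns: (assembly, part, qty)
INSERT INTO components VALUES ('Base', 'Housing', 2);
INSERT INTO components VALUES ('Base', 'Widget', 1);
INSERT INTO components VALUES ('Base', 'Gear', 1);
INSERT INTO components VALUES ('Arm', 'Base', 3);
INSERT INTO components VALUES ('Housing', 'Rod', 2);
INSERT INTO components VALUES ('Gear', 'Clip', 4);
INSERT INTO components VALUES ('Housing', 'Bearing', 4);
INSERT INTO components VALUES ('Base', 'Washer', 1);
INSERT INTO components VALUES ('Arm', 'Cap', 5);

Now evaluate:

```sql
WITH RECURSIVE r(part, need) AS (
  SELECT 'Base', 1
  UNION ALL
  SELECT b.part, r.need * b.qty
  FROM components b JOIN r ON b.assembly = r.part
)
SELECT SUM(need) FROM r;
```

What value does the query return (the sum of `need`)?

22

Base: (Base, need=1).
Iteration 1: components of {Base} -> Gear = 1*1 = 1, Housing = 1*2 = 2, Washer = 1*1 = 1, Widget = 1*1 = 1.
Iteration 2: components of {Gear,Housing,Washer,Widget} -> Bearing = 2*4 = 8, Clip = 1*4 = 4, Rod = 2*2 = 4.
Iteration 3: no further components; recursion stops.
SUM(need) = 1 + 1 + 2 + 1 + 1 + 8 + 4 + 4 = 22.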